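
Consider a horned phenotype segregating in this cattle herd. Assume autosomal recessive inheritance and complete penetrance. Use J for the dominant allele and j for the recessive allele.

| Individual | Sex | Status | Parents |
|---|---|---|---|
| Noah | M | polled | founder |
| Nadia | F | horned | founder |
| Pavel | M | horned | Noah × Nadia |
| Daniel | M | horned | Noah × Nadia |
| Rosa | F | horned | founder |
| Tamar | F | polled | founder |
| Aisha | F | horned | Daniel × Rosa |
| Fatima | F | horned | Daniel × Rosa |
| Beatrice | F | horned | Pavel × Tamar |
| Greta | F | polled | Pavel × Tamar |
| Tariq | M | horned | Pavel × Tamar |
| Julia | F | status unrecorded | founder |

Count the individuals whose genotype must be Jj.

3

Obligate heterozygotes: Noah is polled so carries J and passed j to Pavel (jj), so Noah is Jj; Tamar is polled so carries J and passed j to Beatrice (jj), so Tamar is Jj; Greta is polled so carries J and received j from Pavel (jj), so Greta is Jj.
Every other individual is either homozygous by phenotype or has at least one consistent homozygous assignment, so the count is 3.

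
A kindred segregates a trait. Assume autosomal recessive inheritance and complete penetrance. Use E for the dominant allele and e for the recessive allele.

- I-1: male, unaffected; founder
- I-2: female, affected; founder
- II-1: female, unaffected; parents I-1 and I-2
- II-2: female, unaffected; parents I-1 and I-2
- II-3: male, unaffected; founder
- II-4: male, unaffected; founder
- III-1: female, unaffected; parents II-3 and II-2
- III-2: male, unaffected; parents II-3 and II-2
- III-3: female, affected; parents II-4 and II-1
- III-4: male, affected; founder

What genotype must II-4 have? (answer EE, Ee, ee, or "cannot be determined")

Ee

From phenotype alone, II-4 is EE or Ee.
II-4 is unaffected so carries E and passed e to III-3 (ee), so II-4 is Ee.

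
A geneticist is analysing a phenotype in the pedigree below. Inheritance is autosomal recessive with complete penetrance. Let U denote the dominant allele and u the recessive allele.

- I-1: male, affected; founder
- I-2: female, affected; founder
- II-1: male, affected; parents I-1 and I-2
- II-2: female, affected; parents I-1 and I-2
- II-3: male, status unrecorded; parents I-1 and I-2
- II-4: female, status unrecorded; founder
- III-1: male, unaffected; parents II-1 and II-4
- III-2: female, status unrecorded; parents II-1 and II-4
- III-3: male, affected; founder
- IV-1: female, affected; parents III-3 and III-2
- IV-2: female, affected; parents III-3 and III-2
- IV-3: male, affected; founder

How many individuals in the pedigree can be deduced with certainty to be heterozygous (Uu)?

1

Obligate heterozygotes: III-1 is unaffected so carries U and received u from II-1 (uu), so III-1 is Uu.
Every other individual is either homozygous by phenotype or has at least one consistent homozygous assignment, so the count is 1.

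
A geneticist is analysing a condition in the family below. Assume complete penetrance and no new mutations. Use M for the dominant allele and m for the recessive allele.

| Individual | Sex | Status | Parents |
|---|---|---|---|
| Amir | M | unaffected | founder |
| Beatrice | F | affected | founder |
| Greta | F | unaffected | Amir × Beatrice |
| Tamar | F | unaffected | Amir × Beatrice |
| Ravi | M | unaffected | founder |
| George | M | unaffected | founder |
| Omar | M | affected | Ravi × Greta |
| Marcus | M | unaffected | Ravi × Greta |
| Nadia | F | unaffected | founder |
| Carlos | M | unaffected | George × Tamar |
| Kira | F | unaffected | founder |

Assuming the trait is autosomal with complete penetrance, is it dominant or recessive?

recessive

Ravi and Greta are both unaffected yet have an affected child Omar. Under dominance, an affected child requires at least one affected parent, so the trait cannot be dominant.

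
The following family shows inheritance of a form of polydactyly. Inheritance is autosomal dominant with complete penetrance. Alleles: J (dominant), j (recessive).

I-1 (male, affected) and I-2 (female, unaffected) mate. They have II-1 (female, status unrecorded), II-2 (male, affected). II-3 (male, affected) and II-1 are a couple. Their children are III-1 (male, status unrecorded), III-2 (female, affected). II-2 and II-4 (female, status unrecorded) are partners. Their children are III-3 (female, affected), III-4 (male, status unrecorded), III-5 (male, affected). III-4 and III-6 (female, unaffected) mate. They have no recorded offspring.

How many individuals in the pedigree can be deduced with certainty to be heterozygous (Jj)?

1

Obligate heterozygotes: II-2 is affected so carries J and received j from I-2 (jj), so II-2 is Jj.
Every other individual is either homozygous by phenotype or has at least one consistent homozygous assignment, so the count is 1.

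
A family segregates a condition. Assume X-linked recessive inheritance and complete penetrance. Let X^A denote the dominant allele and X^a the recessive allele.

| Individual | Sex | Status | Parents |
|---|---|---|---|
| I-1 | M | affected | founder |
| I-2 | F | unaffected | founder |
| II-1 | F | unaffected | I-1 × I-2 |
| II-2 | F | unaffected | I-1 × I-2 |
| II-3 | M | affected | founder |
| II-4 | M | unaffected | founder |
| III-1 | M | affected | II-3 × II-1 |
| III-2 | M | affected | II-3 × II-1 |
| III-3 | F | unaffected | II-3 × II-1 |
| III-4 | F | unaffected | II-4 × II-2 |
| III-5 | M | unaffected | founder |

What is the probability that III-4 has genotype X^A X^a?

II-4 is unaffected, so II-4 is X^A Y.
II-2 is unaffected so carries A and received a from I-1 (X^a Y), so II-2 is X^A X^a.
Their cross gives offspring ratios 1/2 X^A X^A : 1/2 X^A X^a. Conditioning on III-4 being unaffected, P(X^A X^a) = 1/2 / 1 = 1/2.

1/2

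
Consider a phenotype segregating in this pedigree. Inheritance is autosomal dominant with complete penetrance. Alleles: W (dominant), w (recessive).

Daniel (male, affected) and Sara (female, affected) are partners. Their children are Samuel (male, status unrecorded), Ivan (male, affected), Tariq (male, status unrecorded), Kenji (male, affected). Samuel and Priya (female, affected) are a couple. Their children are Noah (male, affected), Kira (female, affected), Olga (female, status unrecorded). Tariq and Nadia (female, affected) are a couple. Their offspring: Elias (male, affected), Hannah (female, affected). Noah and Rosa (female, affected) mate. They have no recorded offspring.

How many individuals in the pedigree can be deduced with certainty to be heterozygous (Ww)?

0

No individual's genotype is forced to Ww by the pedigree, so the count is 0.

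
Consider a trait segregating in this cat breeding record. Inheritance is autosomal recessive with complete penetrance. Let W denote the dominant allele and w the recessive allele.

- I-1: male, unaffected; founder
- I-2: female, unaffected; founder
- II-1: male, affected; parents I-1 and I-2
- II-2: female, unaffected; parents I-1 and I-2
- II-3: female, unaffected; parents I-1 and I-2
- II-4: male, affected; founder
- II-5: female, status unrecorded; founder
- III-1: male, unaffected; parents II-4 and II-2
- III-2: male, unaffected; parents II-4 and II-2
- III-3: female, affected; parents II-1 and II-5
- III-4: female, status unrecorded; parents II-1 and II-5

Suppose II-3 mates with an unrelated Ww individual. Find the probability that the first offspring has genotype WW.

1/3

I-1 is unaffected so carries W and passed w to II-1 (ww), so I-1 is Ww.
I-2 is unaffected so carries W and passed w to II-1 (ww), so I-2 is Ww.
II-3 is an unaffected offspring of I-1 (Ww) × I-2 (Ww), whose cross gives 1/4 WW : 1/2 Ww : 1/4 ww; conditioning on being unaffected, II-3 is WW with probability 1/3, Ww with probability 2/3.
Summing over parental genotype combinations, P(offspring has genotype WW) = 1/3·1/2 + 2/3·1/4 = 1/3.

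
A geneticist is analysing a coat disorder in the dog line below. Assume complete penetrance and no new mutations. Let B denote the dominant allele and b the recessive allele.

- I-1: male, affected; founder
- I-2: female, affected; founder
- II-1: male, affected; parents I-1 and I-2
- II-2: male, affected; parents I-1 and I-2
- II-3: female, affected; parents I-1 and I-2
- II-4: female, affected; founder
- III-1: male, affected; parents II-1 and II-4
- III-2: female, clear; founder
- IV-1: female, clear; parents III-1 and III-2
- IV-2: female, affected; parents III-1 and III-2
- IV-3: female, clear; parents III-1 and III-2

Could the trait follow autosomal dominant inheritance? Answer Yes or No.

Yes

A consistent assignment under autosomal dominant exists: I-1 BB, I-2 BB, II-1 BB, II-2 BB, II-3 BB, II-4 Bb, III-1 Bb, III-2 bb, IV-1 bb, IV-2 Bb, IV-3 bb.
In this assignment every recorded phenotype matches its genotype and every non-founder's genotype is obtainable from its parents' genotypes, so the pedigree is consistent.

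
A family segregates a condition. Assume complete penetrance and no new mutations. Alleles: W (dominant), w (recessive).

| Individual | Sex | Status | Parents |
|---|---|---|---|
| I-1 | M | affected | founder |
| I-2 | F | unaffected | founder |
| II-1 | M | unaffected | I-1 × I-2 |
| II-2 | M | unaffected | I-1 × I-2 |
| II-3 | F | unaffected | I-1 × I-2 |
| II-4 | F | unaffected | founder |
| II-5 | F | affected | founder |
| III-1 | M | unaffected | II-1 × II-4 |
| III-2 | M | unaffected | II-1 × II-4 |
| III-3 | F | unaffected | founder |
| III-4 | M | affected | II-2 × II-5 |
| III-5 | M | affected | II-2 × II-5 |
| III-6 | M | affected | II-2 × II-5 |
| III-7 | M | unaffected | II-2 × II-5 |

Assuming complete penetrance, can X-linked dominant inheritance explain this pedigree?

Under X-linked dominant, II-3 (unaffected, female) cannot arise from I-1 (affected) × I-2 (unaffected).

No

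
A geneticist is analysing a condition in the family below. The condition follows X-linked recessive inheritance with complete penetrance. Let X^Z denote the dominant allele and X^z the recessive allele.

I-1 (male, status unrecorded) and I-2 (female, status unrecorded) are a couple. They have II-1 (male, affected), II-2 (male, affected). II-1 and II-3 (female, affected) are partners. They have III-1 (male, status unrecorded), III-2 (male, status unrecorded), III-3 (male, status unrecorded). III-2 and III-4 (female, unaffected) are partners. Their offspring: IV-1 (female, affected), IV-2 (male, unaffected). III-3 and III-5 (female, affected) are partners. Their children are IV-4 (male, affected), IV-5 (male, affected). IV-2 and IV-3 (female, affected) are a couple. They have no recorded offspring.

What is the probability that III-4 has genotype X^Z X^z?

1

III-4 is unaffected so carries Z and passed z to IV-1 (X^z X^z), so III-4 is X^Z X^z, giving P(X^Z X^z) = 1.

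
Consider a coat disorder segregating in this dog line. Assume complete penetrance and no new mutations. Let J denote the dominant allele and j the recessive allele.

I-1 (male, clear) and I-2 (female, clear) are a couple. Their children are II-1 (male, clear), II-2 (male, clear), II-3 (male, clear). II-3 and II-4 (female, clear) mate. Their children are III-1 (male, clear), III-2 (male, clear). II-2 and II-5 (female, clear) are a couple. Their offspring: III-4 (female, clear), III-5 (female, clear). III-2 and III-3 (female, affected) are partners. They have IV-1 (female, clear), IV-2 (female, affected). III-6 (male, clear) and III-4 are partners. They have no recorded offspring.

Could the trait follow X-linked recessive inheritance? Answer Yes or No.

No

Under X-linked recessive, IV-2 (affected, female) cannot arise from III-2 (clear) × III-3 (affected).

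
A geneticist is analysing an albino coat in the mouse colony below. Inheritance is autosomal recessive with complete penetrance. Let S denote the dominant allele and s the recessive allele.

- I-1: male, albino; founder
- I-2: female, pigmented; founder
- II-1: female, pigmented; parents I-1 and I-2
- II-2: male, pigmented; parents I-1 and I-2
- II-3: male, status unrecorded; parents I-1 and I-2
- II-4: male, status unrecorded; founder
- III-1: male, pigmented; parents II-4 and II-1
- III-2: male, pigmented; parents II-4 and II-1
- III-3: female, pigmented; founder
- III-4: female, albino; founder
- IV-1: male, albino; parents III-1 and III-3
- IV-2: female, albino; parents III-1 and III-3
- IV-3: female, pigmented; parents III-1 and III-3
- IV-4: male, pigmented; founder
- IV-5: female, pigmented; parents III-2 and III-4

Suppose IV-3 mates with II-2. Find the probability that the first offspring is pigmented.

5/6

III-1 is pigmented so carries S and passed s to IV-1 (ss), so III-1 is Ss.
III-3 is pigmented so carries S and passed s to IV-1 (ss), so III-3 is Ss.
IV-3 is a pigmented offspring of III-1 (Ss) × III-3 (Ss), whose cross gives 1/4 SS : 1/2 Ss : 1/4 ss; conditioning on being pigmented, IV-3 is SS with probability 1/3, Ss with probability 2/3.
II-2 is pigmented so carries S and received s from I-1 (ss), so II-2 is Ss.
Summing over parental genotype combinations, P(offspring is pigmented) = 1/3·1 + 2/3·3/4 = 5/6.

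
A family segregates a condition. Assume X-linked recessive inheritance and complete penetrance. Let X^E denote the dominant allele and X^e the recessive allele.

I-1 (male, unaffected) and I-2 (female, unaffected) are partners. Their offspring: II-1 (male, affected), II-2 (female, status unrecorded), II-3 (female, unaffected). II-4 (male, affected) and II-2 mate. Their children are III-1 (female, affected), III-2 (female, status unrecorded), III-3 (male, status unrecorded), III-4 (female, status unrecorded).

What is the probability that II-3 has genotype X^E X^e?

I-1 is unaffected, so I-1 is X^E Y.
I-2 is unaffected so carries E and passed e to II-1 (X^e Y), so I-2 is X^E X^e.
Their cross gives offspring ratios 1/2 X^E X^E : 1/2 X^E X^e. Conditioning on II-3 being unaffected, P(X^E X^e) = 1/2 / 1 = 1/2.

1/2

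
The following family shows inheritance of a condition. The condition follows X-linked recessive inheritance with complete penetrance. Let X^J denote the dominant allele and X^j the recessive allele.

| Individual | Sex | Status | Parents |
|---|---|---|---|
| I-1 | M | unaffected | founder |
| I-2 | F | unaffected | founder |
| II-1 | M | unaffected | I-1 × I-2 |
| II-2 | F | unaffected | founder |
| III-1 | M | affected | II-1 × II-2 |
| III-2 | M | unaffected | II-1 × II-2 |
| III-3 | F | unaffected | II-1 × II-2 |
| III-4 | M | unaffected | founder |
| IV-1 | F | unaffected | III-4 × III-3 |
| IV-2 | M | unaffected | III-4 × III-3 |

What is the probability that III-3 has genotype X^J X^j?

II-1 is unaffected, so II-1 is X^J Y.
II-2 is unaffected so carries J and passed j to III-1 (X^j Y), so II-2 is X^J X^j.
Their cross gives offspring ratios 1/2 X^J X^J : 1/2 X^J X^j. Conditioning on III-3 being unaffected, P(X^J X^j) = 1/2 / 1 = 1/2 before taking III-3's own offspring into account.
III-4 is unaffected, so III-4 is X^J Y.
Now use III-3's offspring. Probability of each recorded status — unaffected son IV-2: 1/2 if III-3 is X^J X^j, 1 if X^J X^J. (IV-1: equally likely either way, so uninformative.)
Bayes: P(X^J X^j) = 1/2·1/2 / (1/2·1/2 + 1/2·1) = 1/3.

1/3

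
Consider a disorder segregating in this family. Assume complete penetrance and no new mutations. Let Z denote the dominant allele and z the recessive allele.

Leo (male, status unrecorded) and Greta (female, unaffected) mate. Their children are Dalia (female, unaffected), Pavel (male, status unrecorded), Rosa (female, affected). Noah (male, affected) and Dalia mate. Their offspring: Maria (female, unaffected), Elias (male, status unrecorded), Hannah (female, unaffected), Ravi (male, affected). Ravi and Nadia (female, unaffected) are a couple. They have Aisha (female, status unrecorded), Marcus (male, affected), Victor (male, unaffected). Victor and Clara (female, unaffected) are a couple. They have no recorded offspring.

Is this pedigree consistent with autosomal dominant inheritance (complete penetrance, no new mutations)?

Yes

A consistent assignment under autosomal dominant exists: Leo Zz, Greta zz, Dalia zz, Pavel Zz, Rosa Zz, Noah Zz, Maria zz, Elias Zz, Hannah zz, Ravi Zz, Nadia zz, Aisha Zz, Marcus Zz, Victor zz, Clara zz.
In this assignment every recorded phenotype matches its genotype and every non-founder's genotype is obtainable from its parents' genotypes, so the pedigree is consistent.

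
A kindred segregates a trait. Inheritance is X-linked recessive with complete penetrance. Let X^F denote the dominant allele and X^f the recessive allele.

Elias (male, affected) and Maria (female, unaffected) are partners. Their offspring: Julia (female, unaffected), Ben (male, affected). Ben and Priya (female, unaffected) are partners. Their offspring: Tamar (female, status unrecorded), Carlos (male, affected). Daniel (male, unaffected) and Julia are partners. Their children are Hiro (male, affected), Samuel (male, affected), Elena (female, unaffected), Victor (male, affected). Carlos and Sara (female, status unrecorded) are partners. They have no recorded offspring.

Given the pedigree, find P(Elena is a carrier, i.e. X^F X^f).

Daniel is unaffected, so Daniel is X^F Y.
Julia is unaffected so carries F and received f from Elias (X^f Y), so Julia is X^F X^f.
Their cross gives offspring ratios 1/2 X^F X^F : 1/2 X^F X^f. Conditioning on Elena being unaffected, P(X^F X^f) = 1/2 / 1 = 1/2.

1/2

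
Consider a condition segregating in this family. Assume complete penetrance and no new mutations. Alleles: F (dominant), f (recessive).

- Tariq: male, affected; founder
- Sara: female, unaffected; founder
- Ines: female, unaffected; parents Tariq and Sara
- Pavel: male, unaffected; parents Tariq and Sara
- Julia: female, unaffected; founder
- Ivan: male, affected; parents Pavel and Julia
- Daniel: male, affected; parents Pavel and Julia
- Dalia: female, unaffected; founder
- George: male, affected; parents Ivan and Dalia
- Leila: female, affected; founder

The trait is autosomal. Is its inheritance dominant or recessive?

recessive

Pavel and Julia are both unaffected yet have an affected child Ivan. Under dominance, an affected child requires at least one affected parent, so the trait cannot be dominant.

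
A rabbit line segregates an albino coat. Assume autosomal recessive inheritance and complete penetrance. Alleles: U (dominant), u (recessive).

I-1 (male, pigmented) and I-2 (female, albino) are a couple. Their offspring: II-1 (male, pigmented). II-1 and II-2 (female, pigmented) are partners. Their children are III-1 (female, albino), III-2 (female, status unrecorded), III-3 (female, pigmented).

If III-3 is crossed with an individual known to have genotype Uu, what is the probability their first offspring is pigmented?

5/6

II-1 is pigmented so carries U and received u from I-2 (uu), so II-1 is Uu.
II-2 is pigmented so carries U and passed u to III-1 (uu), so II-2 is Uu.
III-3 is a pigmented offspring of II-1 (Uu) × II-2 (Uu), whose cross gives 1/4 UU : 1/2 Uu : 1/4 uu; conditioning on being pigmented, III-3 is UU with probability 1/3, Uu with probability 2/3.
Summing over parental genotype combinations, P(offspring is pigmented) = 1/3·1 + 2/3·3/4 = 5/6.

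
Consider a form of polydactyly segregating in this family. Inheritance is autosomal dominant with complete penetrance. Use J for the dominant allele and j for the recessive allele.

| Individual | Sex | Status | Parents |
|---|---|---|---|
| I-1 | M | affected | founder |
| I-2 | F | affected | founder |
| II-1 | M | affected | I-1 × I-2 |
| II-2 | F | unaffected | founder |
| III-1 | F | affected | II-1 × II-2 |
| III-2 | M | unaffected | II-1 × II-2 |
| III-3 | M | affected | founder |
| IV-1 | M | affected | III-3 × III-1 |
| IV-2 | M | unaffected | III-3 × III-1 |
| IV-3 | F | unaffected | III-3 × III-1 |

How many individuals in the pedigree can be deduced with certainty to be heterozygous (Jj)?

3

Obligate heterozygotes: II-1 is affected so carries J and passed j to III-2 (jj), so II-1 is Jj; III-1 is affected so carries J and received j from II-2 (jj), so III-1 is Jj; III-3 is affected so carries J and passed j to IV-2 (jj), so III-3 is Jj.
Every other individual is either homozygous by phenotype or has at least one consistent homozygous assignment, so the count is 3.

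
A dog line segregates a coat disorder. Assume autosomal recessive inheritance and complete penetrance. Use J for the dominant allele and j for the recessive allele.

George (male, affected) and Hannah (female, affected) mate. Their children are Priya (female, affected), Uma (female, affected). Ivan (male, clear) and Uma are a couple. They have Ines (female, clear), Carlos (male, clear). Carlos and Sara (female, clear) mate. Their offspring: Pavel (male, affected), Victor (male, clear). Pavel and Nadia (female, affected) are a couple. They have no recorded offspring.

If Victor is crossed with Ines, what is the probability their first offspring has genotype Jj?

1/2

Carlos is clear so carries J and received j from Uma (jj), so Carlos is Jj.
Sara is clear so carries J and passed j to Pavel (jj), so Sara is Jj.
Victor is a clear offspring of Carlos (Jj) × Sara (Jj), whose cross gives 1/4 JJ : 1/2 Jj : 1/4 jj; conditioning on being clear, Victor is JJ with probability 1/3, Jj with probability 2/3.
Ines is clear so carries J and received j from Uma (jj), so Ines is Jj.
Summing over parental genotype combinations, P(offspring has genotype Jj) = 1/3·1/2 + 2/3·1/2 = 1/2.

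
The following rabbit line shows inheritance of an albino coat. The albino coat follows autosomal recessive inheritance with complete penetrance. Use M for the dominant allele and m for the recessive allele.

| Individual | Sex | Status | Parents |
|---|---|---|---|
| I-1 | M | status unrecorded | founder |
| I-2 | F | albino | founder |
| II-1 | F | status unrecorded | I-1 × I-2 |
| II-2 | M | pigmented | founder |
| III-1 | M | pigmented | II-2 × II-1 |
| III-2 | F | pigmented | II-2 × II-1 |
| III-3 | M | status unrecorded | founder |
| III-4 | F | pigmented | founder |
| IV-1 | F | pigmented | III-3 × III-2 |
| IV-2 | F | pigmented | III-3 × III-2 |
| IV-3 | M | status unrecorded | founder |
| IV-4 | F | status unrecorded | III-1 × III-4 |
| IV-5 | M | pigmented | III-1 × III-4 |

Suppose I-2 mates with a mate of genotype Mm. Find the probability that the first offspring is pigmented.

I-2 is albino, so I-2 is mm.
The cross gives 1/2 Mm : 1/2 mm, so P(offspring is pigmented) = 1/2.

1/2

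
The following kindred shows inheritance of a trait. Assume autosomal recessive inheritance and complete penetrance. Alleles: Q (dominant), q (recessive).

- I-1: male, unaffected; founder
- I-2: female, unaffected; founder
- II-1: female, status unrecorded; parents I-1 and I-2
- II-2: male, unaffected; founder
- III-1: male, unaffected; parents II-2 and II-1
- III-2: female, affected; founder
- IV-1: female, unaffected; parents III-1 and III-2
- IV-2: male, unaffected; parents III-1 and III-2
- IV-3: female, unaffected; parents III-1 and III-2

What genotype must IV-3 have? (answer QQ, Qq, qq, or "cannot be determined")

Qq

From phenotype alone, IV-3 is QQ or Qq.
IV-3 is unaffected so carries Q and received q from III-2 (qq), so IV-3 is Qq.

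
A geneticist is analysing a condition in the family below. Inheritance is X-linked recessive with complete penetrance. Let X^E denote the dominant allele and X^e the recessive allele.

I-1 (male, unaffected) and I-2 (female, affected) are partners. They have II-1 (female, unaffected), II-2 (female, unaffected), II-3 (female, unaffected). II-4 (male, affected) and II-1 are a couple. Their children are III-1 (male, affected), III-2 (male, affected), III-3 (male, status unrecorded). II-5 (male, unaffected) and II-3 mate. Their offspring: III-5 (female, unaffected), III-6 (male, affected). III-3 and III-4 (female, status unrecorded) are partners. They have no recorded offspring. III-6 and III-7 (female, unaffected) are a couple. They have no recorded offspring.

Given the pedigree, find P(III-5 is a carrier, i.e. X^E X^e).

1/2

II-5 is unaffected, so II-5 is X^E Y.
II-3 is unaffected so carries E and received e from I-2 (X^e X^e), so II-3 is X^E X^e.
Their cross gives offspring ratios 1/2 X^E X^E : 1/2 X^E X^e. Conditioning on III-5 being unaffected, P(X^E X^e) = 1/2 / 1 = 1/2.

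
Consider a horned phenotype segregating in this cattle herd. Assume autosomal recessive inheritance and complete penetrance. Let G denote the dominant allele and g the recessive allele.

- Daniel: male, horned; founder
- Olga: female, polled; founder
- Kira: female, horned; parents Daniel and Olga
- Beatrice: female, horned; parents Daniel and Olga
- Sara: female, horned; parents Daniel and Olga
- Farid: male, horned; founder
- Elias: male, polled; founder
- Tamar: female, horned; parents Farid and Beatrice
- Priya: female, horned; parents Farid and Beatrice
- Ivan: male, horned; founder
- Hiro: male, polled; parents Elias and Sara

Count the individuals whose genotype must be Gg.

Obligate heterozygotes: Olga is polled so carries G and passed g to Kira (gg), so Olga is Gg; Hiro is polled so carries G and received g from Sara (gg), so Hiro is Gg.
Every other individual is either homozygous by phenotype or has at least one consistent homozygous assignment, so the count is 2.

2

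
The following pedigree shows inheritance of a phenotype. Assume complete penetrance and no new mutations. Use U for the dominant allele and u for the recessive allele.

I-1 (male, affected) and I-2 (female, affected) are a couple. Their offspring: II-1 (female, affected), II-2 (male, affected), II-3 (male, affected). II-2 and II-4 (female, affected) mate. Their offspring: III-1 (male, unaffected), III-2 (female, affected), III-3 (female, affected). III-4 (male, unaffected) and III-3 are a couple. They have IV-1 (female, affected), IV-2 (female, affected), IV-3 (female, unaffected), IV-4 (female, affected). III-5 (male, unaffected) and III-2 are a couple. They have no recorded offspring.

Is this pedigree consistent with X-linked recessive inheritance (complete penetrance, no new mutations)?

Under X-linked recessive, III-1 (unaffected, male) cannot arise from II-2 (affected) × II-4 (affected).

No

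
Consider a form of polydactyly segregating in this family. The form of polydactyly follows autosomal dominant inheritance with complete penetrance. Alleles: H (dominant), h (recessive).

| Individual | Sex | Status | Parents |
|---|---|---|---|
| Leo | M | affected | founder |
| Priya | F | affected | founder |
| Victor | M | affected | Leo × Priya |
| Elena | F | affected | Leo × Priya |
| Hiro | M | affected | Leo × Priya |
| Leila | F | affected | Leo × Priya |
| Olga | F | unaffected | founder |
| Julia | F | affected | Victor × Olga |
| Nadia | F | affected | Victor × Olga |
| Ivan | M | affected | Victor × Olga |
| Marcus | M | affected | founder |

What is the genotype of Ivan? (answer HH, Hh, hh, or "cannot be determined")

Hh

From phenotype alone, Ivan is HH or Hh.
Ivan is affected so carries H and received h from Olga (hh), so Ivan is Hh.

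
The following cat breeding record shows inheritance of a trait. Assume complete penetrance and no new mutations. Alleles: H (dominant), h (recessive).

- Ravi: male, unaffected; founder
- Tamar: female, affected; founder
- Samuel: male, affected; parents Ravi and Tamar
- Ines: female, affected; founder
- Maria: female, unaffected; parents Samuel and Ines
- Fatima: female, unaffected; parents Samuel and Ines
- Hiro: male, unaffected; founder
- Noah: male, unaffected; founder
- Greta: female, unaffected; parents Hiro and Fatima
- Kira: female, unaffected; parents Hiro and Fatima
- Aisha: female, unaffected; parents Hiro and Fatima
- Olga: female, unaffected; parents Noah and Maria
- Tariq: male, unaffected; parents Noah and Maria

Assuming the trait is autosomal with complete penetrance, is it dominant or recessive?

Samuel and Ines are both affected yet have an unaffected child Maria. Under a recessive model two affected parents are homozygous and every child would be affected, so the trait cannot be recessive.

dominant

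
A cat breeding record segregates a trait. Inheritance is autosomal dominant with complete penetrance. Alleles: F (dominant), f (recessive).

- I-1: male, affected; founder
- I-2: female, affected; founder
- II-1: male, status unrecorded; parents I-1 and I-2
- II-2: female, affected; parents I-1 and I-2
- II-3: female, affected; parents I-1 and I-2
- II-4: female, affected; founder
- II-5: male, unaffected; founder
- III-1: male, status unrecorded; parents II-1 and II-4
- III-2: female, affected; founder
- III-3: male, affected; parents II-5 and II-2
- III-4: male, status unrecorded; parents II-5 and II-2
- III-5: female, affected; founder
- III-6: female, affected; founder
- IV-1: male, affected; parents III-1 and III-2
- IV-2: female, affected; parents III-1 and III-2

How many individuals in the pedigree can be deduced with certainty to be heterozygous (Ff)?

1

Obligate heterozygotes: III-3 is affected so carries F and received f from II-5 (ff), so III-3 is Ff.
Every other individual is either homozygous by phenotype or has at least one consistent homozygous assignment, so the count is 1.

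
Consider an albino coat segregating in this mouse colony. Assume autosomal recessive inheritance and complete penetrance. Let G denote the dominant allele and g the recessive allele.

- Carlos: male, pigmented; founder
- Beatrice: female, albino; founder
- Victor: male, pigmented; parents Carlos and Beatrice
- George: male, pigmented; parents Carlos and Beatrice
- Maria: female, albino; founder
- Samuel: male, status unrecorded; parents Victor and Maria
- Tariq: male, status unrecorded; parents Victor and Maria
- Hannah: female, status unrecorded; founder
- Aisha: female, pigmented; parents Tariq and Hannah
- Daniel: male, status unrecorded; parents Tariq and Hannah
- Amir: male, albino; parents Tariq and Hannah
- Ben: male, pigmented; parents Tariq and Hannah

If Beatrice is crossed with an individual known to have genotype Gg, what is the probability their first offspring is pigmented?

Beatrice is albino, so Beatrice is gg.
The cross gives 1/2 Gg : 1/2 gg, so P(offspring is pigmented) = 1/2.

1/2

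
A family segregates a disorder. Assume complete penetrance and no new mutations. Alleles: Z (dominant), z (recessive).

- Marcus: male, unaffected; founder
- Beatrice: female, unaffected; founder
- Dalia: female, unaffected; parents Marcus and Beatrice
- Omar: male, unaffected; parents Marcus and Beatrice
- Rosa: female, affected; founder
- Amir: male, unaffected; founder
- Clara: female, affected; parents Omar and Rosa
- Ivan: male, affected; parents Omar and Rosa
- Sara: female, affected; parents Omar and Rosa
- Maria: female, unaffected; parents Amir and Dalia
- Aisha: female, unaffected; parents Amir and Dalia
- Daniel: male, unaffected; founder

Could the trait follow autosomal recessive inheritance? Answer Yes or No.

A consistent assignment under autosomal recessive exists: Marcus ZZ, Beatrice Zz, Dalia ZZ, Omar Zz, Rosa zz, Amir ZZ, Clara zz, Ivan zz, Sara zz, Maria ZZ, Aisha ZZ, Daniel ZZ.
In this assignment every recorded phenotype matches its genotype and every non-founder's genotype is obtainable from its parents' genotypes, so the pedigree is consistent.

Yes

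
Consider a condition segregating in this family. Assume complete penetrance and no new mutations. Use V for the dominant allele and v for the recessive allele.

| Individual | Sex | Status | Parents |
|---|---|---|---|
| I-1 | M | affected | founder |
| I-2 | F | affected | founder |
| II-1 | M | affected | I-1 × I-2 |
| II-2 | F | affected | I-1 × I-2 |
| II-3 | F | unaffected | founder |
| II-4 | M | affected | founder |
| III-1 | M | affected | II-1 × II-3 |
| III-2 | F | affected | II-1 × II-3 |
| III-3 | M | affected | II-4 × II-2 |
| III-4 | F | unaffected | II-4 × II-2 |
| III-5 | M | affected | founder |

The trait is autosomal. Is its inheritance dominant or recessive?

II-4 and II-2 are both affected yet have an unaffected child III-4. Under a recessive model two affected parents are homozygous and every child would be affected, so the trait cannot be recessive.

dominant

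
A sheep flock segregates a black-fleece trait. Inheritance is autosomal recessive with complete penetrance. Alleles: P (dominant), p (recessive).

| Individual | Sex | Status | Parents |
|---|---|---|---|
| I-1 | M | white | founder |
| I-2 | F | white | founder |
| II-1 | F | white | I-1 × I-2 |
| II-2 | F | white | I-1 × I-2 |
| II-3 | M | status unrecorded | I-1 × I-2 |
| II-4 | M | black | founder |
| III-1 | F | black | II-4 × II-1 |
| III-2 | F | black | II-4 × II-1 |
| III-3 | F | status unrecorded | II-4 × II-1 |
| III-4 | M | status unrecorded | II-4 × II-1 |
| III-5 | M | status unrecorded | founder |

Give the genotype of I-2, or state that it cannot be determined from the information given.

I-2's phenotype allows PP or Pp, and no parent or child forces a single allele at both positions; consistent genotype assignments exist with I-2 as PP or Pp.

cannot be determined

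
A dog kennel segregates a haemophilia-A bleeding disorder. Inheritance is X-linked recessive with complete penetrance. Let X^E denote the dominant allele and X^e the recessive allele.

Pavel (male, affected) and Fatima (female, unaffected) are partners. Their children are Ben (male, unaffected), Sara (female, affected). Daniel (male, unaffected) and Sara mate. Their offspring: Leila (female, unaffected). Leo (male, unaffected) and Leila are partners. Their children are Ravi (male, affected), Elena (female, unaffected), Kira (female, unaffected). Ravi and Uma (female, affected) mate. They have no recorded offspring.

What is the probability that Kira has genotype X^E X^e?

1/2

Leo is unaffected, so Leo is X^E Y.
Leila is unaffected so carries E and received e from Sara (X^e X^e), so Leila is X^E X^e.
Their cross gives offspring ratios 1/2 X^E X^E : 1/2 X^E X^e. Conditioning on Kira being unaffected, P(X^E X^e) = 1/2 / 1 = 1/2.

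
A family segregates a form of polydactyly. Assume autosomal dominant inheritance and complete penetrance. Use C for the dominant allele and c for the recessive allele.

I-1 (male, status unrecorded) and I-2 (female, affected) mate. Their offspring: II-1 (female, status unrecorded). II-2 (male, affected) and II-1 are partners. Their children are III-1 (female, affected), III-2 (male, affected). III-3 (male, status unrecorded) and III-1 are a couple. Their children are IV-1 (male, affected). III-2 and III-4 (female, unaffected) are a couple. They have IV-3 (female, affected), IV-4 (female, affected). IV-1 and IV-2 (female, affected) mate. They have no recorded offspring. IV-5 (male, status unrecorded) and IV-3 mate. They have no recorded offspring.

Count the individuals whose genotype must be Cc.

Obligate heterozygotes: IV-3 is affected so carries C and received c from III-4 (cc), so IV-3 is Cc; IV-4 is affected so carries C and received c from III-4 (cc), so IV-4 is Cc.
Every other individual is either homozygous by phenotype or has at least one consistent homozygous assignment, so the count is 2.

2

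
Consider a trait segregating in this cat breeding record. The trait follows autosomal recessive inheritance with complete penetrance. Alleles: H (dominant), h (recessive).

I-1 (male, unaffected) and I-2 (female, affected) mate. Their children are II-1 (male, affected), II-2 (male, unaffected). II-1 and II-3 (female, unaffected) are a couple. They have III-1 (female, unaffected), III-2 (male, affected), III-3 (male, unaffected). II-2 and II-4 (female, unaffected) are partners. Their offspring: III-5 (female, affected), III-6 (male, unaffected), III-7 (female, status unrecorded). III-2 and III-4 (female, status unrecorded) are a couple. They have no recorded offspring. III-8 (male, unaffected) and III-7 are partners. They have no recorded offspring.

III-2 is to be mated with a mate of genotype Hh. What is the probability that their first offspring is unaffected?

III-2 is affected, so III-2 is hh.
The cross gives 1/2 Hh : 1/2 hh, so P(offspring is unaffected) = 1/2.

1/2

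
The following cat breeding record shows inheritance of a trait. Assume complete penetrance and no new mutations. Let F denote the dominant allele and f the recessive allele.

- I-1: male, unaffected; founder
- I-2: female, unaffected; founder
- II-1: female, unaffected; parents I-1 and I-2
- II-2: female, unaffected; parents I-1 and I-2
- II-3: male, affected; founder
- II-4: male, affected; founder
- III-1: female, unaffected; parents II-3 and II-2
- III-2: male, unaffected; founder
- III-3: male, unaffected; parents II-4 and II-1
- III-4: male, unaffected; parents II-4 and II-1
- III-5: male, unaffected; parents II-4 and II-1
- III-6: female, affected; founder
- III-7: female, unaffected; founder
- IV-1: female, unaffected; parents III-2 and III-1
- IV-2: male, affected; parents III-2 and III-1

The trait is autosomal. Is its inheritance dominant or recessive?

III-2 and III-1 are both unaffected yet have an affected child IV-2. Under dominance, an affected child requires at least one affected parent, so the trait cannot be dominant.

recessive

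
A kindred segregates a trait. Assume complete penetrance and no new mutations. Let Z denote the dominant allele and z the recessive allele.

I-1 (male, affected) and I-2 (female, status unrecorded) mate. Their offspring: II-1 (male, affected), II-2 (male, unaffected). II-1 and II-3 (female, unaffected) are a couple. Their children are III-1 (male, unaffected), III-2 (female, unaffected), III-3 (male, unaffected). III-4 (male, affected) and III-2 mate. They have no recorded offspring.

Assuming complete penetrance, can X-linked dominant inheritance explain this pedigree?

No

Under X-linked dominant, III-2 (unaffected, female) cannot arise from II-1 (affected) × II-3 (unaffected).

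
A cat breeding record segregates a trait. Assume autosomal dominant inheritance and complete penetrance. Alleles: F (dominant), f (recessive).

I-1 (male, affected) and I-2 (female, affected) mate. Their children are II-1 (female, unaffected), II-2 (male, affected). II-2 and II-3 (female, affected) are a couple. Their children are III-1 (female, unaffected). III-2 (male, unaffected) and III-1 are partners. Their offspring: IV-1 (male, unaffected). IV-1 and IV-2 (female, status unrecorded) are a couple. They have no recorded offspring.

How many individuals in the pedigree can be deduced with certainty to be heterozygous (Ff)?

Obligate heterozygotes: I-1 is affected so carries F and passed f to II-1 (ff), so I-1 is Ff; I-2 is affected so carries F and passed f to II-1 (ff), so I-2 is Ff; II-2 is affected so carries F and passed f to III-1 (ff), so II-2 is Ff; II-3 is affected so carries F and passed f to III-1 (ff), so II-3 is Ff.
Every other individual is either homozygous by phenotype or has at least one consistent homozygous assignment, so the count is 4.

4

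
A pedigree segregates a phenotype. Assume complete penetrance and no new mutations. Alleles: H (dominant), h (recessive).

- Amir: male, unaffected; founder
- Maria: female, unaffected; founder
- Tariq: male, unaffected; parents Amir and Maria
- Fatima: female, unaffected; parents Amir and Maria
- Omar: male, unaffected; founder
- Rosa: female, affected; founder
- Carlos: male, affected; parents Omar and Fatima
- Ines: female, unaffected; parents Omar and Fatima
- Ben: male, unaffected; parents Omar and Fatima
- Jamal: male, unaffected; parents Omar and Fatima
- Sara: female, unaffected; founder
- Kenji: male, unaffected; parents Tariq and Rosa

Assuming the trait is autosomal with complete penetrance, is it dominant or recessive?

recessive

Omar and Fatima are both unaffected yet have an affected child Carlos. Under dominance, an affected child requires at least one affected parent, so the trait cannot be dominant.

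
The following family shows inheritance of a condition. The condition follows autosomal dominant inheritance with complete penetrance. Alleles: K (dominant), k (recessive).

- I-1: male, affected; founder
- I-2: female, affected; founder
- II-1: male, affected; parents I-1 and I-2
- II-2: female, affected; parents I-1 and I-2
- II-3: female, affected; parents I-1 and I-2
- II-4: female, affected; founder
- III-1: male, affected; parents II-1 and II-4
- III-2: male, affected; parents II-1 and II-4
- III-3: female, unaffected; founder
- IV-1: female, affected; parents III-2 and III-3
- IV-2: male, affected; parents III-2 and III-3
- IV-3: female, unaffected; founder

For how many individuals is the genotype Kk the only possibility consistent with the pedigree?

2

Obligate heterozygotes: IV-1 is affected so carries K and received k from III-3 (kk), so IV-1 is Kk; IV-2 is affected so carries K and received k from III-3 (kk), so IV-2 is Kk.
Every other individual is either homozygous by phenotype or has at least one consistent homozygous assignment, so the count is 2.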